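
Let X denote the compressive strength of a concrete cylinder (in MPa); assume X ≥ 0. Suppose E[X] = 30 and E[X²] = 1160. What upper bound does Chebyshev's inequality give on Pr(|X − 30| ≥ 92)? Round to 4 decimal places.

0.0307

Var(X) = E[X²] − (E[X])² = 1160 − 900 = 260.
Chebyshev's inequality: Pr(|X − μ| ≥ t) ≤ Var(X)/t² = 260/8464 = 0.0307.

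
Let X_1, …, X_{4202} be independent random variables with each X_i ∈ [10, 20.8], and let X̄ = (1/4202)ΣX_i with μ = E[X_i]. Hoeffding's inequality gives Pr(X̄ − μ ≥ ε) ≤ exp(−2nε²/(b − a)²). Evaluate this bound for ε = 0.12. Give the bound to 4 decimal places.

0.3543

Exponent: 2nε²/(b − a)² = 2·4202·0.12² / 10.8² = 1.03753.
Bound = exp(−1.03753) = 0.35433.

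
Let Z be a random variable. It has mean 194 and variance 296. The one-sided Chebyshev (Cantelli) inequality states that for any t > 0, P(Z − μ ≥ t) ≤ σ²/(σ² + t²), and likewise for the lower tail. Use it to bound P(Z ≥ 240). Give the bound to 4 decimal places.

0.1227

Here σ² = 296 and t = 46, so σ² + t² = 2412.
Cantelli's bound: 296/2412 = 0.1227.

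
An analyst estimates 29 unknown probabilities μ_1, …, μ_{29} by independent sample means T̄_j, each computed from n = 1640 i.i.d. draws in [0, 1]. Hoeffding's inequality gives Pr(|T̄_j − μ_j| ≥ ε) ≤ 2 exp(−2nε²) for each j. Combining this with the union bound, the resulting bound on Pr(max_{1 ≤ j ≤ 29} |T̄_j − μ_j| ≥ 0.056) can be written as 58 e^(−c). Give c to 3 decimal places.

Union bound over the 29 events: Pr(max_{1 ≤ j ≤ 29} |T̄_j − μ_j| ≥ 0.056) ≤ 29·2·exp(−2nε²) = 58 exp(−2·1640·0.056²).
So c = 2·1640·0.056² = 10.2861.

10.286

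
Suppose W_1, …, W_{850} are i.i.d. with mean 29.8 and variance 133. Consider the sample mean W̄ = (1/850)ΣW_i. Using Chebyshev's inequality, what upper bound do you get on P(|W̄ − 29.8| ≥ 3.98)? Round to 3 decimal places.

0.010

Var(W̄) = Var(W_i)/n = 133/850 = 0.15647.
Chebyshev: P(|W̄ − 29.8| ≥ 3.98) ≤ Var(W̄)/(3.98)² = 133/(850·3.98²) = 0.0099.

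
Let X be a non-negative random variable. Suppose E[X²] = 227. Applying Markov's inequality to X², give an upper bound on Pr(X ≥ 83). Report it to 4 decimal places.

0.0330

Since X ≥ 0, the event {X ≥ 83} is the same as {X² ≥ 6889}.
Markov's inequality applied to X² gives Pr(X² ≥ 6889) ≤ E[X²]/6889 = 227/6889 = 0.0330.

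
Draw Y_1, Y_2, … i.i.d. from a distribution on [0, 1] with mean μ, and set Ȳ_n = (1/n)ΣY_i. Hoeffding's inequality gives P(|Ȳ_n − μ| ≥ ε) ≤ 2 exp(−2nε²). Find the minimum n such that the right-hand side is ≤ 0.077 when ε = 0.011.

Require 2·exp(−2nε²) ≤ 0.077, i.e. 2nε² ≥ ln(2/0.077) = 3.257097.
So n ≥ 3.257097 / (2·0.011²) = 13459.079.
The smallest integer n is 13460.

13460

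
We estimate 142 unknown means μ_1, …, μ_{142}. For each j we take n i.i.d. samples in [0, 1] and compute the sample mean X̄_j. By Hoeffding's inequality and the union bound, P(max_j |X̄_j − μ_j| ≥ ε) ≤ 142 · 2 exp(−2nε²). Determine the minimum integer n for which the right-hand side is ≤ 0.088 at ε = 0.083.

Need 2·142·exp(−2nε²) ≤ 0.088, i.e. exp(−2nε²) ≤ 0.088/284.
So 2nε² ≥ ln(284/0.088) = 8.079393.
Hence n ≥ 8.079393/(2·0.083²) = 586.398.
The smallest integer n is 587.

587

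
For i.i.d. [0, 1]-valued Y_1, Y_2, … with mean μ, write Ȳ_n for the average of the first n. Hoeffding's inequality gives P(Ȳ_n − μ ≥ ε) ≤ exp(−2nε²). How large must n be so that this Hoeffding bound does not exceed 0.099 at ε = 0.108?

100

Require exp(−2nε²) ≤ 0.099, i.e. 2nε² ≥ ln(1/0.099) = 2.312635.
So n ≥ 2.312635 / (2·0.108²) = 99.136.
The smallest integer n is 100.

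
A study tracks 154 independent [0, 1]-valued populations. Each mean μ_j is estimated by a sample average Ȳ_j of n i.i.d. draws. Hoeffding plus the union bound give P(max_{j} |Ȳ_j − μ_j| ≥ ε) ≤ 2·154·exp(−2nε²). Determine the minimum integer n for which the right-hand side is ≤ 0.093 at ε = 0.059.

Need 2·154·exp(−2nε²) ≤ 0.093, i.e. exp(−2nε²) ≤ 0.093/308.
So 2nε² ≥ ln(308/0.093) = 8.105256.
Hence n ≥ 8.105256/(2·0.059²) = 1164.214.
The smallest integer n is 1165.

1165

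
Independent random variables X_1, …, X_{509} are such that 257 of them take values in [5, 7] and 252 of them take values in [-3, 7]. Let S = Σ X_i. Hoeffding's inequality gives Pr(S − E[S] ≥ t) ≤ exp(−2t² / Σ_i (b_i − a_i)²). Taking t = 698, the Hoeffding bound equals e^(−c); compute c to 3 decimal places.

Σ(b_i − a_i)² = 257·2² + 252·10² = 26228.
c = 2t² / 26228 = 2·698² / 26228 = 37.1514.

37.151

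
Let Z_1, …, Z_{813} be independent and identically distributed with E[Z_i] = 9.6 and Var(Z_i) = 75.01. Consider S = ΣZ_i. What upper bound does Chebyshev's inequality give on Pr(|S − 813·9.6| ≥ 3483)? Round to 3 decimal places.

0.005

Var(S) = n·Var(Z_i) = 813·75.01 = 60983.13.
Chebyshev: Pr(|S − 813·9.6| ≥ 3483) ≤ Var(S)/3483² = 60983.13/12131289 = 0.0050.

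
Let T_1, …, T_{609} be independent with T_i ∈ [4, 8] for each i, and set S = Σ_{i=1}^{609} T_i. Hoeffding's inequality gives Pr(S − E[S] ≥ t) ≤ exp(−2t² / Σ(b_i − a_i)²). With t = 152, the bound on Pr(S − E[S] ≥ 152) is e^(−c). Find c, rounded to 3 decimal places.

Σ(b_i − a_i)² = 609·(4)² = 9744.
c = 2t²/9744 = 2·152²/9744 = 4.7422.

4.742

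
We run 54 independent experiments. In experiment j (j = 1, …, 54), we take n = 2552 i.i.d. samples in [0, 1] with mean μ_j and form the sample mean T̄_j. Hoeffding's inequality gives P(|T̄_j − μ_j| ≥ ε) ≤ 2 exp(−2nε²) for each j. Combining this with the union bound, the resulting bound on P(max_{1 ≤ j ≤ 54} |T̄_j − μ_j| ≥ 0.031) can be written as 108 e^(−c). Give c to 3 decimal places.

Union bound over the 54 events: P(max_{1 ≤ j ≤ 54} |T̄_j − μ_j| ≥ 0.031) ≤ 54·2·exp(−2nε²) = 108 exp(−2·2552·0.031²).
So c = 2·2552·0.031² = 4.9049.

4.905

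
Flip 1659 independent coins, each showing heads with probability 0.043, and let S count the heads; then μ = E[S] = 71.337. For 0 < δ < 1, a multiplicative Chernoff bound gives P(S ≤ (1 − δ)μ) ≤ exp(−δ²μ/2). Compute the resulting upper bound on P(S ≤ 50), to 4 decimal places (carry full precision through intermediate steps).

Write 50 = (1 − δ)μ, so δ = 1 − 50/71.337 = 0.2991014…
Then the exponent is δ²μ/2 = (μ − 50)²/(2μ) = 3.190964.
Bound = exp(−3.190964) = 0.04113.

0.0411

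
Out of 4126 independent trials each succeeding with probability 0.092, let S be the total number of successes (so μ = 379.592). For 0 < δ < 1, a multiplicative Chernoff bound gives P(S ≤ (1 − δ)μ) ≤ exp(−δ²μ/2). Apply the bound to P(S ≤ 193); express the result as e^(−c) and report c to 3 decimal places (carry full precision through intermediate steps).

Write 193 = (1 − δ)μ, so δ = 1 − 193/379.592 = 0.4915594…
Then the exponent is δ²μ/2 = (μ − 193)²/(2μ) = 45.860522.

45.861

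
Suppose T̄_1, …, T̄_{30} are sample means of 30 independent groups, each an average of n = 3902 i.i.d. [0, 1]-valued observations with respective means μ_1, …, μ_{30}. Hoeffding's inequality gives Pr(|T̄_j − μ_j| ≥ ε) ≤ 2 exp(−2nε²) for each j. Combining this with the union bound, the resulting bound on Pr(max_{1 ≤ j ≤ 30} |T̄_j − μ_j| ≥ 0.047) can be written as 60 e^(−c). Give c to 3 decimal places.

17.239

Union bound over the 30 events: Pr(max_{1 ≤ j ≤ 30} |T̄_j − μ_j| ≥ 0.047) ≤ 30·2·exp(−2nε²) = 60 exp(−2·3902·0.047²).
So c = 2·3902·0.047² = 17.2390.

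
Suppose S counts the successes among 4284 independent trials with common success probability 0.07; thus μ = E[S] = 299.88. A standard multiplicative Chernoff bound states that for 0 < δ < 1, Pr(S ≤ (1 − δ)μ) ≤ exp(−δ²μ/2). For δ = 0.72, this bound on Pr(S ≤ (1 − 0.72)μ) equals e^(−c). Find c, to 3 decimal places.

c = δ²μ/2 = 0.72²·299.88/2 = 77.7289.

77.729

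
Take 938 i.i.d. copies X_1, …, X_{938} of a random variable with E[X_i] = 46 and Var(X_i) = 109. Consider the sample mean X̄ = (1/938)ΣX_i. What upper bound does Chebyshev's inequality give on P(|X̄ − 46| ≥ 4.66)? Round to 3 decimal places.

Var(X̄) = Var(X_i)/n = 109/938 = 0.1162.
Chebyshev: P(|X̄ − 46| ≥ 4.66) ≤ Var(X̄)/(4.66)² = 109/(938·4.66²) = 0.0054.

0.005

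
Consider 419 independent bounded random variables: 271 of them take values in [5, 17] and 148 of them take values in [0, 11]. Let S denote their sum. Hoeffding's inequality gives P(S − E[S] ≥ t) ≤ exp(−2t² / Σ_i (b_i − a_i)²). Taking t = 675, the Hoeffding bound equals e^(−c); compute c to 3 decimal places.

Σ(b_i − a_i)² = 271·12² + 148·11² = 56932.
c = 2t² / 56932 = 2·675² / 56932 = 16.0059.

16.006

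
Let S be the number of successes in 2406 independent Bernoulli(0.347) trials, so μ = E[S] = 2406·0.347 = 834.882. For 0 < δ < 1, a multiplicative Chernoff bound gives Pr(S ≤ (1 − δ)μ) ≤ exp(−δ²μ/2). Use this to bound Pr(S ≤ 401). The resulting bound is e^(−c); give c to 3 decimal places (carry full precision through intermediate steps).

112.743

Write 401 = (1 − δ)μ, so δ = 1 − 401/834.882 = 0.5196926…
Then the exponent is δ²μ/2 = (μ − 401)²/(2μ) = 112.742633.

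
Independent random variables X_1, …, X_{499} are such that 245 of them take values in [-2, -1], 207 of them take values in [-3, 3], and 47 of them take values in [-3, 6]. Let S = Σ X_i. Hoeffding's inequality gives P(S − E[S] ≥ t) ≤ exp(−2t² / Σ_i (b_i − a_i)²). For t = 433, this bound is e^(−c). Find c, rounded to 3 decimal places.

32.595

Σ(b_i − a_i)² = 245·1² + 207·6² + 47·9² = 11504.
c = 2t² / 11504 = 2·433² / 11504 = 32.5954.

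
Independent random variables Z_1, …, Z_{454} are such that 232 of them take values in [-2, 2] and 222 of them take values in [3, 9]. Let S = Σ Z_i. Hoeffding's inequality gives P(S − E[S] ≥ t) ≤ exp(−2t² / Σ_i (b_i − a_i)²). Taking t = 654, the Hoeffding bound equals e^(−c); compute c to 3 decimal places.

Σ(b_i − a_i)² = 232·4² + 222·6² = 11704.
c = 2t² / 11704 = 2·654² / 11704 = 73.0889.

73.089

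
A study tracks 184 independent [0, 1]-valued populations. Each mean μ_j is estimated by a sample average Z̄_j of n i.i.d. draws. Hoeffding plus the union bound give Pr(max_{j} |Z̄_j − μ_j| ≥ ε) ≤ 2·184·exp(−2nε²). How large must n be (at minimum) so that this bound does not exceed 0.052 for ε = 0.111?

Need 2·184·exp(−2nε²) ≤ 0.052, i.e. exp(−2nε²) ≤ 0.052/368.
So 2nε² ≥ ln(368/0.052) = 8.864594.
Hence n ≥ 8.864594/(2·0.111²) = 359.735.
The smallest integer n is 360.

360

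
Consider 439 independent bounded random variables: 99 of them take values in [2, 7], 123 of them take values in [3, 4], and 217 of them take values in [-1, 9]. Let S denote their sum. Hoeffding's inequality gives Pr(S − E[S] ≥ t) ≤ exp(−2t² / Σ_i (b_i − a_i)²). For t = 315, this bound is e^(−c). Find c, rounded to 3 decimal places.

Σ(b_i − a_i)² = 99·5² + 123·1² + 217·10² = 24298.
c = 2t² / 24298 = 2·315² / 24298 = 8.1673.

8.167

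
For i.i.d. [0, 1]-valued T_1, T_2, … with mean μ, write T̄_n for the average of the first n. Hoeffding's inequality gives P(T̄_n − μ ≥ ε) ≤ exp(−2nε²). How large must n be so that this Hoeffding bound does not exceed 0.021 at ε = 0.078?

318

Require exp(−2nε²) ≤ 0.021, i.e. 2nε² ≥ ln(1/0.021) = 3.863233.
So n ≥ 3.863233 / (2·0.078²) = 317.491.
The smallest integer n is 318.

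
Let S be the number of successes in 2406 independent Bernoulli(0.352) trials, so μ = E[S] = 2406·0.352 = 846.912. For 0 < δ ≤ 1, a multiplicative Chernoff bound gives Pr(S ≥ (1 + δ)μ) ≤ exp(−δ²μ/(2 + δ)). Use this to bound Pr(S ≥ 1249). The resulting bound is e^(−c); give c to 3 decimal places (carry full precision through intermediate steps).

77.138

Write 1249 = (1 + δ)μ, so δ = 1249/846.912 − 1 = 0.4747695…
Then the exponent is δ²μ/(2 + δ) = (1249 − μ)² / (μ·(2 + δ)) = 77.138143.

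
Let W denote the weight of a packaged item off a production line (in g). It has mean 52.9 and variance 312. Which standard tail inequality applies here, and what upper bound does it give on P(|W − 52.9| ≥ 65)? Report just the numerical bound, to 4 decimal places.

Mean and variance are known, so Chebyshev's inequality applies.
Chebyshev: P(|W − μ| ≥ t) ≤ Var(W)/t².
Bound = 312 / 4225 = 0.0738.

0.0738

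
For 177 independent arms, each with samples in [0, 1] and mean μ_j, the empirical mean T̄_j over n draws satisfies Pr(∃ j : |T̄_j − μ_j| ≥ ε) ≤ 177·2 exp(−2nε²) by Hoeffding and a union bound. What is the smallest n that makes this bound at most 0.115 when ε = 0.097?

Need 2·177·exp(−2nε²) ≤ 0.115, i.e. exp(−2nε²) ≤ 0.115/354.
So 2nε² ≥ ln(354/0.115) = 8.032120.
Hence n ≥ 8.032120/(2·0.097²) = 426.832.
The smallest integer n is 427.

427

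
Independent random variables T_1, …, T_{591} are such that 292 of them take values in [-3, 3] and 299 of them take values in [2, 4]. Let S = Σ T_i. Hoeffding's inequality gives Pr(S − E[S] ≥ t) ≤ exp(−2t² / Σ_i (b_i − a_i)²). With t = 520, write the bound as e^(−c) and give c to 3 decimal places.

Σ(b_i − a_i)² = 292·6² + 299·2² = 11708.
c = 2t² / 11708 = 2·520² / 11708 = 46.1906.

46.191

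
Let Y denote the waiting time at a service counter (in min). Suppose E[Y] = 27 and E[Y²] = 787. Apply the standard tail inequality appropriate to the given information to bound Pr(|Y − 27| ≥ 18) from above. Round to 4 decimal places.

0.1790

The first two moments determine the variance, so Chebyshev's inequality is the sharpest standard bound available.
Var(Y) = E[Y²] − (E[Y])² = 787 − 729 = 58.
Chebyshev's inequality: Pr(|Y − μ| ≥ t) ≤ Var(Y)/t² = 58/324 = 0.1790.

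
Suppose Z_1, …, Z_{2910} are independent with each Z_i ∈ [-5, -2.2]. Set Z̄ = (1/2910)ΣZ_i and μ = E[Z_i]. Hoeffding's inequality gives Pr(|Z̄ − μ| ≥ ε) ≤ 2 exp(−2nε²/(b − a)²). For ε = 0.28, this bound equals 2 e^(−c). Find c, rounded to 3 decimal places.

58.200

c = 2nε²/(b − a)² = 2·2910·0.28² / 2.8² = 58.2000.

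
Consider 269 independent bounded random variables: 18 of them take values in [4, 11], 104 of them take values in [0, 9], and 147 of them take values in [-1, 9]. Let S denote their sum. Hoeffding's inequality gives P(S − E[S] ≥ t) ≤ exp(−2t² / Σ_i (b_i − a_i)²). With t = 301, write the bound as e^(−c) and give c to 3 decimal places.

7.548

Σ(b_i − a_i)² = 18·7² + 104·9² + 147·10² = 24006.
c = 2t² / 24006 = 2·301² / 24006 = 7.5482.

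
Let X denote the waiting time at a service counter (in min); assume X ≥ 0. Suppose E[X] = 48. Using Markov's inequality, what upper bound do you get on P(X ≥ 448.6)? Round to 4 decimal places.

0.1070

Markov's inequality: for a non-negative random variable, P(X ≥ a) ≤ E[X]/a.
Here E[X] = 48 and a = 448.6, so the bound is 48/448.6 = 0.1070.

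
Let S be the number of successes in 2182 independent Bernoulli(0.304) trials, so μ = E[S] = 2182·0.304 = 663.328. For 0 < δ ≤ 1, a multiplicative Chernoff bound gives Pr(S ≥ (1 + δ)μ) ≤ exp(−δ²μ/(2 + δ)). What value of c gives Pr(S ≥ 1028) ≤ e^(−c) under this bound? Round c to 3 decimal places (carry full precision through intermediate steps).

78.628

Write 1028 = (1 + δ)μ, so δ = 1028/663.328 − 1 = 0.5497612…
Then the exponent is δ²μ/(2 + δ) = (1028 − μ)² / (μ·(2 + δ)) = 78.627958.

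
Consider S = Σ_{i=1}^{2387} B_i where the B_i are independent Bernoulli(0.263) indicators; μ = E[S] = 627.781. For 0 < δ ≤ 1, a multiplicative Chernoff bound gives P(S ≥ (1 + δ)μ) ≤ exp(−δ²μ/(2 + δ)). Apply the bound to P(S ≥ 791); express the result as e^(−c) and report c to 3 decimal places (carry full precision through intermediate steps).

18.777

Write 791 = (1 + δ)μ, so δ = 791/627.781 − 1 = 0.2599935…
Then the exponent is δ²μ/(2 + δ) = (791 − μ)² / (μ·(2 + δ)) = 18.776994.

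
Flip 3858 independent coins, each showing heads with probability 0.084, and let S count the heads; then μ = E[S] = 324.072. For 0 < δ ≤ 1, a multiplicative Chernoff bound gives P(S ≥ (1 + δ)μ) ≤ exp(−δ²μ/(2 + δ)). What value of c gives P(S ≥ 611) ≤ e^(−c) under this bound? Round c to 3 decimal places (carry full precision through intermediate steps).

88.044

Write 611 = (1 + δ)μ, so δ = 611/324.072 − 1 = 0.8853835…
Then the exponent is δ²μ/(2 + δ) = (611 − μ)² / (μ·(2 + δ)) = 88.044212.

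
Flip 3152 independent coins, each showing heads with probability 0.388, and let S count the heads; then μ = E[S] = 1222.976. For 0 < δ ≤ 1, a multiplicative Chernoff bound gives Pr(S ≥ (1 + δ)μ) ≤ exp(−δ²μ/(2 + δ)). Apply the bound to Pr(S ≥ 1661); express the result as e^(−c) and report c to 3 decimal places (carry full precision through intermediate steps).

Write 1661 = (1 + δ)μ, so δ = 1661/1222.976 − 1 = 0.3581624…
Then the exponent is δ²μ/(2 + δ) = (1661 − μ)² / (μ·(2 + δ)) = 66.527955.

66.528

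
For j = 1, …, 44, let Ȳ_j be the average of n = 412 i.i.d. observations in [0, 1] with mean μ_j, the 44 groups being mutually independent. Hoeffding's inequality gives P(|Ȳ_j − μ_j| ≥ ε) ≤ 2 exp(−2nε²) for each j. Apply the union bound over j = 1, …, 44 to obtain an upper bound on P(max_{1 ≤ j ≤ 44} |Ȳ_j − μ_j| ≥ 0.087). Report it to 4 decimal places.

0.1721

Per-experiment Hoeffding bound: 2·exp(−2·412·0.087²) = 2·exp(−6.23686) = 0.003912.
Union bound over 44 events: 44·0.003912 = 0.17213.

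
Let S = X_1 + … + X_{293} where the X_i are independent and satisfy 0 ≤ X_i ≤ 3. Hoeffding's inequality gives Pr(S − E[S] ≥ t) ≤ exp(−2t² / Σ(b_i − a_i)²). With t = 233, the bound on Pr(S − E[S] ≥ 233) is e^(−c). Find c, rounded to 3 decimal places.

Σ(b_i − a_i)² = 293·(3)² = 2637.
c = 2t²/2637 = 2·233²/2637 = 41.1748.

41.175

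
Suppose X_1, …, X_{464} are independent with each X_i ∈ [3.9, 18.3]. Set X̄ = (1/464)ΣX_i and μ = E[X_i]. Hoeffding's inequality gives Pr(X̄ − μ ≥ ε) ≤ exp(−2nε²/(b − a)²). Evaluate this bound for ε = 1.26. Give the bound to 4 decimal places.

0.0008

Exponent: 2nε²/(b − a)² = 2·464·1.26² / 14.4² = 7.10500.
Bound = exp(−7.10500) = 0.00082.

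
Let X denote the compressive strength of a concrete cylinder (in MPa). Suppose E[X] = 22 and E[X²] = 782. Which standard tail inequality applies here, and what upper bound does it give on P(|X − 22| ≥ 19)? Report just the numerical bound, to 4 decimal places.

The first two moments determine the variance, so Chebyshev's inequality is the sharpest standard bound available.
Var(X) = E[X²] − (E[X])² = 782 − 484 = 298.
Chebyshev's inequality: P(|X − μ| ≥ t) ≤ Var(X)/t² = 298/361 = 0.8255.

0.8255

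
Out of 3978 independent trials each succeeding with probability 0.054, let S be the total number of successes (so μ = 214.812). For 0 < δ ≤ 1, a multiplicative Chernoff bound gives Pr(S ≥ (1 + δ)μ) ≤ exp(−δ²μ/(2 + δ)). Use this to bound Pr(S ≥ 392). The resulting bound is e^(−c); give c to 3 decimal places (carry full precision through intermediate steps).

51.739

Write 392 = (1 + δ)μ, so δ = 392/214.812 − 1 = 0.8248515…
Then the exponent is δ²μ/(2 + δ) = (392 − μ)² / (μ·(2 + δ)) = 51.738574.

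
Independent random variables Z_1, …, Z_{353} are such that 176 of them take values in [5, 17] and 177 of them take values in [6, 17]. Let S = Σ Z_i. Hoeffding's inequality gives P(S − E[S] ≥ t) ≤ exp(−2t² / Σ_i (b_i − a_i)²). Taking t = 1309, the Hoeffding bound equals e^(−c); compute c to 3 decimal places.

Σ(b_i − a_i)² = 176·12² + 177·11² = 46761.
c = 2t² / 46761 = 2·1309² / 46761 = 73.2868.

73.287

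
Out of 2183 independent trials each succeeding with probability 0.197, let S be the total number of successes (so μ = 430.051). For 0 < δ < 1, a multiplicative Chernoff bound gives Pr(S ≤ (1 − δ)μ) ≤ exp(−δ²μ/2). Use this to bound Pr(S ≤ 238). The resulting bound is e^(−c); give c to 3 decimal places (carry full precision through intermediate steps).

Write 238 = (1 − δ)μ, so δ = 1 − 238/430.051 = 0.4465773…
Then the exponent is δ²μ/2 = (μ − 238)²/(2μ) = 42.882805.

42.883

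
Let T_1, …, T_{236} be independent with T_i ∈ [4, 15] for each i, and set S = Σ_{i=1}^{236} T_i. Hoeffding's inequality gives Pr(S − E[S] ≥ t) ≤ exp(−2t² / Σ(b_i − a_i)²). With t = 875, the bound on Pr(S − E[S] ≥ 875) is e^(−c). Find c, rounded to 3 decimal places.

53.623

Σ(b_i − a_i)² = 236·(11)² = 28556.
c = 2t²/28556 = 2·875²/28556 = 53.6227.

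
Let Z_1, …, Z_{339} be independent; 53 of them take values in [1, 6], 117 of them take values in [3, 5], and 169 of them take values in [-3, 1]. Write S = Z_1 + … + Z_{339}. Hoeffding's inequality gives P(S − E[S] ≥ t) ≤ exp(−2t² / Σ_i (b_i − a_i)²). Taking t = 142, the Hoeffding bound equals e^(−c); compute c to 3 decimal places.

8.968

Σ(b_i − a_i)² = 53·5² + 117·2² + 169·4² = 4497.
c = 2t² / 4497 = 2·142² / 4497 = 8.9678.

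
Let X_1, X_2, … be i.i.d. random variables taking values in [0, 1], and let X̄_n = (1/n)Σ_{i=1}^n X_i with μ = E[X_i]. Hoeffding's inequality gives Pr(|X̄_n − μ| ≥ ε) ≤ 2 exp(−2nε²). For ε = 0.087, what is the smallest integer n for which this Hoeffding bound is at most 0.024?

Require 2·exp(−2nε²) ≤ 0.024, i.e. 2nε² ≥ ln(2/0.024) = 4.422849.
So n ≥ 4.422849 / (2·0.087²) = 292.169.
The smallest integer n is 293.

293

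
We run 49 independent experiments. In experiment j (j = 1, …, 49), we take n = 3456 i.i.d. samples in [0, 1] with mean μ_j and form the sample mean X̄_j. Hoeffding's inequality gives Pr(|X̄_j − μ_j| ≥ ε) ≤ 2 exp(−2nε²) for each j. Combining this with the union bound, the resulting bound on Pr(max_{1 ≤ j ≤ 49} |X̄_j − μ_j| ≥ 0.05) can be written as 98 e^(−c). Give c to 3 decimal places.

Union bound over the 49 events: Pr(max_{1 ≤ j ≤ 49} |X̄_j − μ_j| ≥ 0.05) ≤ 49·2·exp(−2nε²) = 98 exp(−2·3456·0.05²).
So c = 2·3456·0.05² = 17.2800.

17.280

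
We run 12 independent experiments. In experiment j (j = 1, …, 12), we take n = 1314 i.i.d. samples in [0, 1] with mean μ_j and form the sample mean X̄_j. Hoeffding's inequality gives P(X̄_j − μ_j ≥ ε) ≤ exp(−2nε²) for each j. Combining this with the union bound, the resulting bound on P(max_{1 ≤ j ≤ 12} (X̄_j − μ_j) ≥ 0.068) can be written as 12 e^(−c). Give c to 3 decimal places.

Union bound over the 12 events: P(max_{1 ≤ j ≤ 12} (X̄_j − μ_j) ≥ 0.068) ≤ 12·exp(−2nε²) = 12 exp(−2·1314·0.068²).
So c = 2·1314·0.068² = 12.1519.

12.152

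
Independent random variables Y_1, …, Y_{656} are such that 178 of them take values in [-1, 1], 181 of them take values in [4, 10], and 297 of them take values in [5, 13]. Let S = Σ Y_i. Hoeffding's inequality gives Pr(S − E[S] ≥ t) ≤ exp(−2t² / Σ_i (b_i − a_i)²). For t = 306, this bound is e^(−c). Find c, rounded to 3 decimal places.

Σ(b_i − a_i)² = 178·2² + 181·6² + 297·8² = 26236.
c = 2t² / 26236 = 2·306² / 26236 = 7.1380.

7.138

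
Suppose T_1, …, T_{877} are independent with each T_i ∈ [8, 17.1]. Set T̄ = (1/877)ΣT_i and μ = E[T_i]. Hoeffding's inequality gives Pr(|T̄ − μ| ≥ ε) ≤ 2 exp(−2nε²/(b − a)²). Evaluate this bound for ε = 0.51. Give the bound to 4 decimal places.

0.0081

Exponent: 2nε²/(b − a)² = 2·877·0.51² / 9.1² = 5.50918.
Bound = 2·exp(−5.50918) = 0.00810.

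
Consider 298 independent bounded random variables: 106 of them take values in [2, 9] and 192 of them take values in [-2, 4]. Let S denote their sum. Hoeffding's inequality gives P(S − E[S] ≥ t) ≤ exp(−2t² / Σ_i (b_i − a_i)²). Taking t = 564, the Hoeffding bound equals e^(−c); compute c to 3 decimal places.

52.552

Σ(b_i − a_i)² = 106·7² + 192·6² = 12106.
c = 2t² / 12106 = 2·564² / 12106 = 52.5518.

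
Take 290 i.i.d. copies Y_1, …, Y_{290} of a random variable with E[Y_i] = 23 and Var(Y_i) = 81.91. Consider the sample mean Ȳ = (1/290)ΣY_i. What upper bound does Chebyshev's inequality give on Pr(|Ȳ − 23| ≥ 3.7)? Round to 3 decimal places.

Var(Ȳ) = Var(Y_i)/n = 81.91/290 = 0.28245.
Chebyshev: Pr(|Ȳ − 23| ≥ 3.7) ≤ Var(Ȳ)/(3.7)² = 81.91/(290·3.7²) = 0.0206.

0.021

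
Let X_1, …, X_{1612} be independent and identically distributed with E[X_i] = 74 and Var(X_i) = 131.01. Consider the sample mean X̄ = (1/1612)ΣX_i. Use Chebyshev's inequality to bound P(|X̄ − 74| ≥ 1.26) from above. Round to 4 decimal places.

Var(X̄) = Var(X_i)/n = 131.01/1612 = 0.081272.
Chebyshev: P(|X̄ − 74| ≥ 1.26) ≤ Var(X̄)/(1.26)² = 131.01/(1612·1.26²) = 0.0512.

0.0512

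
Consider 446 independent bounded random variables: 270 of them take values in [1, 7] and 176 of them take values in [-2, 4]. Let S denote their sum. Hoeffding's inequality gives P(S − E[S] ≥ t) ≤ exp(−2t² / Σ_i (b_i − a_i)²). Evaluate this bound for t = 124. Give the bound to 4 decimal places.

Σ(b_i − a_i)² = 270·6² + 176·6² = 16056.
Exponent = 2·124² / 16056 = 1.91530.
Bound = exp(−1.91530) = 0.14730.

0.1473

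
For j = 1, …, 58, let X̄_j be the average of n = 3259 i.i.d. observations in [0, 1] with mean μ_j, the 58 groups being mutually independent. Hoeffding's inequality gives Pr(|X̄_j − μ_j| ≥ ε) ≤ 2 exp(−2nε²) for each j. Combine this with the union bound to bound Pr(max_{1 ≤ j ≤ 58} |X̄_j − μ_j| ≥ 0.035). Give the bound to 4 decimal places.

Per-experiment Hoeffding bound: 2·exp(−2·3259·0.035²) = 2·exp(−7.98455) = 0.00068137.
Union bound over 58 events: 58·0.00068137 = 0.03952.

0.0395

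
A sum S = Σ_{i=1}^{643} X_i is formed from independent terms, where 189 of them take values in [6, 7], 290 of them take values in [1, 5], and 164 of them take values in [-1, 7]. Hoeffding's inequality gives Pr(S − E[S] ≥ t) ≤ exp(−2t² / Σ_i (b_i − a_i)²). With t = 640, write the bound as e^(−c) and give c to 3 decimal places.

53.455

Σ(b_i − a_i)² = 189·1² + 290·4² + 164·8² = 15325.
c = 2t² / 15325 = 2·640² / 15325 = 53.4551.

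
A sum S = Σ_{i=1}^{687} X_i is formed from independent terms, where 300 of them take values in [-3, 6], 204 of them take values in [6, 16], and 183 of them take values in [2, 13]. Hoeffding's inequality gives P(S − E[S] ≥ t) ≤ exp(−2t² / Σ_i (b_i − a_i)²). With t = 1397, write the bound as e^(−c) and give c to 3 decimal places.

Σ(b_i − a_i)² = 300·9² + 204·10² + 183·11² = 66843.
c = 2t² / 66843 = 2·1397² / 66843 = 58.3938.

58.394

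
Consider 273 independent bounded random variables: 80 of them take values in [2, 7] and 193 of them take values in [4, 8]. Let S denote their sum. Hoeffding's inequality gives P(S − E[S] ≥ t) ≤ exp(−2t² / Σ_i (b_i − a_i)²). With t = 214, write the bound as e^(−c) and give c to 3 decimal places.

Σ(b_i − a_i)² = 80·5² + 193·4² = 5088.
c = 2t² / 5088 = 2·214² / 5088 = 18.0016.

18.002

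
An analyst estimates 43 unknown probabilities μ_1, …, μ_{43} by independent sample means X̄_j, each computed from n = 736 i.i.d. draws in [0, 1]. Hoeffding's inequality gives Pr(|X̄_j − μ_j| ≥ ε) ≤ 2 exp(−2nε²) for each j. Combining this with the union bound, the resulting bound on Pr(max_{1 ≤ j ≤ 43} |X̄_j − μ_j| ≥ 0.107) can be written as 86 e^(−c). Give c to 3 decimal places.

Union bound over the 43 events: Pr(max_{1 ≤ j ≤ 43} |X̄_j − μ_j| ≥ 0.107) ≤ 43·2·exp(−2nε²) = 86 exp(−2·736·0.107²).
So c = 2·736·0.107² = 16.8529.

16.853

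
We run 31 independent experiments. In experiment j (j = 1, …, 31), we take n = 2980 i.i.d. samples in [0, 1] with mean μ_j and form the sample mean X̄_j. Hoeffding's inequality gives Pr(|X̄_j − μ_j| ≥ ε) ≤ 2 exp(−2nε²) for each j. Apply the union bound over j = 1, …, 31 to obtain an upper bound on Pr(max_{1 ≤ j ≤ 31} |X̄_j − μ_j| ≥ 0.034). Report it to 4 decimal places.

0.0631

Per-experiment Hoeffding bound: 2·exp(−2·2980·0.034²) = 2·exp(−6.88976) = 0.0020363.
Union bound over 31 events: 31·0.0020363 = 0.06313.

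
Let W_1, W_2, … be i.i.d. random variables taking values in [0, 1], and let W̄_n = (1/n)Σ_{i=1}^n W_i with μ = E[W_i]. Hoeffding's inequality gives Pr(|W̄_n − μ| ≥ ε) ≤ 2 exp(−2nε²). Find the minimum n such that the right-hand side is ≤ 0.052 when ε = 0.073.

343

Require 2·exp(−2nε²) ≤ 0.052, i.e. 2nε² ≥ ln(2/0.052) = 3.649659.
So n ≥ 3.649659 / (2·0.073²) = 342.434.
The smallest integer n is 343.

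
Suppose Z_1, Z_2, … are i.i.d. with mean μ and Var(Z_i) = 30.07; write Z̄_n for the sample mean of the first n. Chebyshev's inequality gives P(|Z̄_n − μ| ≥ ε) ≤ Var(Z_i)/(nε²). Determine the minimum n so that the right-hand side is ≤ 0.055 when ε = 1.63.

Require 30.07/(n·1.63²) ≤ 0.055, i.e. n ≥ 30.07/(0.055·1.63²) = 205.776.
The smallest integer n is 206.

206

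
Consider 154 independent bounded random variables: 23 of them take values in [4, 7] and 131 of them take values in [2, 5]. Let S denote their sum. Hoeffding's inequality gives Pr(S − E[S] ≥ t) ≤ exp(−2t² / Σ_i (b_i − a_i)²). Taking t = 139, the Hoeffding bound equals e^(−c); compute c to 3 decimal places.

Σ(b_i − a_i)² = 23·3² + 131·3² = 1386.
c = 2t² / 1386 = 2·139² / 1386 = 27.8802.

27.880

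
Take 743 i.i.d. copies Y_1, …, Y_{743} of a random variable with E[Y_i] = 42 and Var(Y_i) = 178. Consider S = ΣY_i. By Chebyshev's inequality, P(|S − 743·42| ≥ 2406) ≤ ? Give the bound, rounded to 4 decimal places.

0.0228

Var(S) = n·Var(Y_i) = 743·178 = 132254.
Chebyshev: P(|S − 743·42| ≥ 2406) ≤ Var(S)/2406² = 132254/5788836 = 0.0228.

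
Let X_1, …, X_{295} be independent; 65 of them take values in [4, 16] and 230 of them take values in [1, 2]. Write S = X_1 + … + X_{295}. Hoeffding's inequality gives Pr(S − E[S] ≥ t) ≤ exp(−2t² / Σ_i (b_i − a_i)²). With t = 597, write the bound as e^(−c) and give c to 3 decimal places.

74.329

Σ(b_i − a_i)² = 65·12² + 230·1² = 9590.
c = 2t² / 9590 = 2·597² / 9590 = 74.3293.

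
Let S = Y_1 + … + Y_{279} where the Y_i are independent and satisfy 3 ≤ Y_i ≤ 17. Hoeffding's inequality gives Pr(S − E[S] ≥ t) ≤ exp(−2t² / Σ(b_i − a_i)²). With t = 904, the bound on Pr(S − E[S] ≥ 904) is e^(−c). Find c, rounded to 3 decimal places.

29.889

Σ(b_i − a_i)² = 279·(14)² = 54684.
c = 2t²/54684 = 2·904²/54684 = 29.8887.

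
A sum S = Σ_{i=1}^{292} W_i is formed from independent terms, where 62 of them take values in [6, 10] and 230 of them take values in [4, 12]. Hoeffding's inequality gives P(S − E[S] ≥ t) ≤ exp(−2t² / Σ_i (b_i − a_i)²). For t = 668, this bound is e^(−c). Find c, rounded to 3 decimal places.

56.800

Σ(b_i − a_i)² = 62·4² + 230·8² = 15712.
c = 2t² / 15712 = 2·668² / 15712 = 56.8004.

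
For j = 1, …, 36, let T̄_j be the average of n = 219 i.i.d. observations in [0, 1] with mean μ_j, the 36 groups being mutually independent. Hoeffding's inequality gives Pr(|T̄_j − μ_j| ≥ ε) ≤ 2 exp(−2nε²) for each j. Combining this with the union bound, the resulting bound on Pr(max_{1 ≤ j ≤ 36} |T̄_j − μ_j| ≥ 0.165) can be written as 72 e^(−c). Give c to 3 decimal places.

11.925

Union bound over the 36 events: Pr(max_{1 ≤ j ≤ 36} |T̄_j − μ_j| ≥ 0.165) ≤ 36·2·exp(−2nε²) = 72 exp(−2·219·0.165²).
So c = 2·219·0.165² = 11.9245.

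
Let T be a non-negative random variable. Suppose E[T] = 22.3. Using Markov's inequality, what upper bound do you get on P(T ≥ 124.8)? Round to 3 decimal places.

0.179

Markov's inequality: for a non-negative random variable, P(T ≥ a) ≤ E[T]/a.
Here E[T] = 22.3 and a = 124.8, so the bound is 22.3/124.8 = 0.1787.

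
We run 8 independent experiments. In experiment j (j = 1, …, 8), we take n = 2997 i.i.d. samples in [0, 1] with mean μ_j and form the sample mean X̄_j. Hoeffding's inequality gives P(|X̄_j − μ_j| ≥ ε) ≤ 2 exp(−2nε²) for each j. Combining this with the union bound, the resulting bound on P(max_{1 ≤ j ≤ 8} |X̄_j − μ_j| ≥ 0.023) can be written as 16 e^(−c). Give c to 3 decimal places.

3.171

Union bound over the 8 events: P(max_{1 ≤ j ≤ 8} |X̄_j − μ_j| ≥ 0.023) ≤ 8·2·exp(−2nε²) = 16 exp(−2·2997·0.023²).
So c = 2·2997·0.023² = 3.1708.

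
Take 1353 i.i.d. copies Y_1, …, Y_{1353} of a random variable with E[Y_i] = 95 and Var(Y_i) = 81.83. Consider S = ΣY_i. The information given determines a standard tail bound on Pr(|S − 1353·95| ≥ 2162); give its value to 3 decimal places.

With mean and variance of each term known, Chebyshev's inequality bounds the deviation of the sum (or sample mean).
Var(S) = n·Var(Y_i) = 1353·81.83 = 110715.99.
Chebyshev: Pr(|S − 1353·95| ≥ 2162) ≤ Var(S)/2162² = 110715.99/4674244 = 0.0237.

0.024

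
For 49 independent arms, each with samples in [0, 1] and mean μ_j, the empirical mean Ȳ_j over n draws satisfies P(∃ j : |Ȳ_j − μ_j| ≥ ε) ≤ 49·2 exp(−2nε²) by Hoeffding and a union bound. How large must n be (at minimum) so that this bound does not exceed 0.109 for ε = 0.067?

Need 2·49·exp(−2nε²) ≤ 0.109, i.e. exp(−2nε²) ≤ 0.109/98.
So 2nε² ≥ ln(98/0.109) = 6.801375.
Hence n ≥ 6.801375/(2·0.067²) = 757.560.
The smallest integer n is 758.

758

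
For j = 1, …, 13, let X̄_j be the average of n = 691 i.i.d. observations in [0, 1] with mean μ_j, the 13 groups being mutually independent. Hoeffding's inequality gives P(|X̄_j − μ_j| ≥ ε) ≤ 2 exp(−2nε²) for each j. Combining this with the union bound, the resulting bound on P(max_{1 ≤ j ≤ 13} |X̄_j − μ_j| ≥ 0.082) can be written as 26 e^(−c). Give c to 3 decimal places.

Union bound over the 13 events: P(max_{1 ≤ j ≤ 13} |X̄_j − μ_j| ≥ 0.082) ≤ 13·2·exp(−2nε²) = 26 exp(−2·691·0.082²).
So c = 2·691·0.082² = 9.2926.

9.293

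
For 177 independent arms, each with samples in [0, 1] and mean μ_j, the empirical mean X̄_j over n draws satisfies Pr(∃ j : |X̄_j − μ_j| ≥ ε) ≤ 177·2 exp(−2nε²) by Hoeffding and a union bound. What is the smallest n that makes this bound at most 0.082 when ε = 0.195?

111

Need 2·177·exp(−2nε²) ≤ 0.082, i.e. exp(−2nε²) ≤ 0.082/354.
So 2nε² ≥ ln(354/0.082) = 8.370333.
Hence n ≥ 8.370333/(2·0.195²) = 110.064.
The smallest integer n is 111.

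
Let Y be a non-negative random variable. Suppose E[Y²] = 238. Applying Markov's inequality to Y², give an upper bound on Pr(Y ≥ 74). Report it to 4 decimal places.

Since Y ≥ 0, the event {Y ≥ 74} is the same as {Y² ≥ 5476}.
Markov's inequality applied to Y² gives Pr(Y² ≥ 5476) ≤ E[Y²]/5476 = 238/5476 = 0.0435.

0.0435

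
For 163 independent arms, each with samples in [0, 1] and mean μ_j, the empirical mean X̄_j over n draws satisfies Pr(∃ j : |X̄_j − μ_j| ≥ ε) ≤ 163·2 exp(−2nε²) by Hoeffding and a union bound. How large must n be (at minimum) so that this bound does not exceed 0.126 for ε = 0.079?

Need 2·163·exp(−2nε²) ≤ 0.126, i.e. exp(−2nε²) ≤ 0.126/326.
So 2nε² ≥ ln(326/0.126) = 7.858371.
Hence n ≥ 7.858371/(2·0.079²) = 629.576.
The smallest integer n is 630.

630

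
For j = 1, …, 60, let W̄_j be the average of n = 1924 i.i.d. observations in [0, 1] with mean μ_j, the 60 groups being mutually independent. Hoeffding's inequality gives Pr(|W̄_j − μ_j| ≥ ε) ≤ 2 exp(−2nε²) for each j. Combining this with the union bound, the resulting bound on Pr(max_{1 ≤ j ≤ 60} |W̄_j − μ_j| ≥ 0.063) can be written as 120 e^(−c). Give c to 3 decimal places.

15.273

Union bound over the 60 events: Pr(max_{1 ≤ j ≤ 60} |W̄_j − μ_j| ≥ 0.063) ≤ 60·2·exp(−2nε²) = 120 exp(−2·1924·0.063²).
So c = 2·1924·0.063² = 15.2727.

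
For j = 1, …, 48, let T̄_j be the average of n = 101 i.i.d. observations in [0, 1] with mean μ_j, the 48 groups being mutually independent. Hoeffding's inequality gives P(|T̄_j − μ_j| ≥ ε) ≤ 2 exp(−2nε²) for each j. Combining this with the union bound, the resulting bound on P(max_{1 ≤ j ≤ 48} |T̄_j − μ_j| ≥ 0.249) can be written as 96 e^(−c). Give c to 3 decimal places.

Union bound over the 48 events: P(max_{1 ≤ j ≤ 48} |T̄_j − μ_j| ≥ 0.249) ≤ 48·2·exp(−2nε²) = 96 exp(−2·101·0.249²).
So c = 2·101·0.249² = 12.5242.

12.524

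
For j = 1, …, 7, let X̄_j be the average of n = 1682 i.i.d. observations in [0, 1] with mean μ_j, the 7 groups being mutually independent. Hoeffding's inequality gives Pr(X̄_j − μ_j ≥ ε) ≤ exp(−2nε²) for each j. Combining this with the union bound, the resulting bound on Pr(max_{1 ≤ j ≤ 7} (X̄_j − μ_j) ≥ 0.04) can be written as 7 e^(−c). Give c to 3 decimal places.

Union bound over the 7 events: Pr(max_{1 ≤ j ≤ 7} (X̄_j − μ_j) ≥ 0.04) ≤ 7·exp(−2nε²) = 7 exp(−2·1682·0.04²).
So c = 2·1682·0.04² = 5.3824.

5.382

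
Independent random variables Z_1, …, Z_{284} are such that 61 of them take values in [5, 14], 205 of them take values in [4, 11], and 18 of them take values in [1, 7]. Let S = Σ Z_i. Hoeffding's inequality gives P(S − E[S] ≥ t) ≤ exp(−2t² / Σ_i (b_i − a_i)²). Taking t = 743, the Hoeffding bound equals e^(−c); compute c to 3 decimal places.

70.622

Σ(b_i − a_i)² = 61·9² + 205·7² + 18·6² = 15634.
c = 2t² / 15634 = 2·743² / 15634 = 70.6216.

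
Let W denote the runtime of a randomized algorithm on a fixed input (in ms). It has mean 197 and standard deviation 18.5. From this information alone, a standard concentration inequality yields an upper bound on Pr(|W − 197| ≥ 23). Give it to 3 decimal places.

Mean and variance are known, so Chebyshev's inequality applies.
Chebyshev: Pr(|W − μ| ≥ t) ≤ Var(W)/t².
Var(W) = σ² = 18.5² = 342.25.
Bound = 342.25 / 529 = 0.6470.

0.647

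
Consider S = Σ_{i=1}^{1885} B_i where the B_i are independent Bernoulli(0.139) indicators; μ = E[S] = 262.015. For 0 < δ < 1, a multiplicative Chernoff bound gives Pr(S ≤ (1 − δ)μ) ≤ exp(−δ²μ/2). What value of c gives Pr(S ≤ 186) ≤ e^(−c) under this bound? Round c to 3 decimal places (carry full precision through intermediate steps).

Write 186 = (1 − δ)μ, so δ = 1 − 186/262.015 = 0.290117…
Then the exponent is δ²μ/2 = (μ − 186)²/(2μ) = 11.026621.

11.027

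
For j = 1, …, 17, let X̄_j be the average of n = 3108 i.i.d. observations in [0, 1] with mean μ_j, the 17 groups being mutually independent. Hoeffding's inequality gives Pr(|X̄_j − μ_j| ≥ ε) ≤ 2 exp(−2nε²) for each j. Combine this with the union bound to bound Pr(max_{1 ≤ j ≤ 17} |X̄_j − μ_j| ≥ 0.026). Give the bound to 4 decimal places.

0.5088

Per-experiment Hoeffding bound: 2·exp(−2·3108·0.026²) = 2·exp(−4.20202) = 0.029931.
Union bound over 17 events: 17·0.029931 = 0.50882.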